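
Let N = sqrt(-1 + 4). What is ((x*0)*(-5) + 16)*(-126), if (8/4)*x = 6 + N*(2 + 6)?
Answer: -2016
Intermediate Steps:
N = sqrt(3) ≈ 1.7320
x = 3 + 4*sqrt(3) (x = (6 + sqrt(3)*(2 + 6))/2 = (6 + sqrt(3)*8)/2 = (6 + 8*sqrt(3))/2 = 3 + 4*sqrt(3) ≈ 9.9282)
((x*0)*(-5) + 16)*(-126) = (((3 + 4*sqrt(3))*0)*(-5) + 16)*(-126) = (0*(-5) + 16)*(-126) = (0 + 16)*(-126) = 16*(-126) = -2016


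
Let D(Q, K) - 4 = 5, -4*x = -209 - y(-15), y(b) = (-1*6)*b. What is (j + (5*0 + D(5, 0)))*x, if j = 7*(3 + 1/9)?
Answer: 82823/36 ≈ 2300.6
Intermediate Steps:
y(b) = -6*b
x = 299/4 (x = -(-209 - (-6)*(-15))/4 = -(-209 - 1*90)/4 = -(-209 - 90)/4 = -1/4*(-299) = 299/4 ≈ 74.750)
D(Q, K) = 9 (D(Q, K) = 4 + 5 = 9)
j = 196/9 (j = 7*(3 + 1/9) = 7*(28/9) = 196/9 ≈ 21.778)
(j + (5*0 + D(5, 0)))*x = (196/9 + (5*0 + 9))*(299/4) = (196/9 + (0 + 9))*(299/4) = (196/9 + 9)*(299/4) = (277/9)*(299/4) = 82823/36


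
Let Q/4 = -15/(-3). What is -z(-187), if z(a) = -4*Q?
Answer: 80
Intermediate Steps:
Q = 20 (Q = 4*(-15/(-3)) = 4*(-15*(-⅓)) = 4*5 = 20)
z(a) = -80 (z(a) = -4*20 = -80)
-z(-187) = -1*(-80) = 80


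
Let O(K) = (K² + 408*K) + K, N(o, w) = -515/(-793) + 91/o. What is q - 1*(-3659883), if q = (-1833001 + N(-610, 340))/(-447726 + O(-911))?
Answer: 278488945841277/76096280 ≈ 3.6597e+6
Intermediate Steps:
N(o, w) = 515/793 + 91/o (N(o, w) = -515*(-1/793) + 91/o = 515/793 + 91/o)
O(K) = K² + 409*K
q = -14535693963/76096280 (q = (-1833001 + (515/793 + 91/(-610)))/(-447726 - 911*(409 - 911)) = (-1833001 + (515/793 + 91*(-1/610)))/(-447726 - 911*(-502)) = (-1833001 + (515/793 - 91/610))/(-447726 + 457322) = (-1833001 + 3967/7930)/9596 = -14535693963/7930*1/9596 = -14535693963/76096280 ≈ -191.02)
q - 1*(-3659883) = -14535693963/76096280 - 1*(-3659883) = -14535693963/76096280 + 3659883 = 278488945841277/76096280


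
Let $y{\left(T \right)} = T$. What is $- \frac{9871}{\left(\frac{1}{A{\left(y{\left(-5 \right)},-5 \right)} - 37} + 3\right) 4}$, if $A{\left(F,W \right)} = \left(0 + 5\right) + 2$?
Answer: $- \frac{148065}{178} \approx -831.83$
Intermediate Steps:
$A{\left(F,W \right)} = 7$ ($A{\left(F,W \right)} = 5 + 2 = 7$)
$- \frac{9871}{\left(\frac{1}{A{\left(y{\left(-5 \right)},-5 \right)} - 37} + 3\right) 4} = - \frac{9871}{\left(\frac{1}{7 - 37} + 3\right) 4} = - \frac{9871}{\left(\frac{1}{-30} + 3\right) 4} = - \frac{9871}{\left(- \frac{1}{30} + 3\right) 4} = - \frac{9871}{\frac{89}{30} \cdot 4} = - \frac{9871}{\frac{178}{15}} = \left(-9871\right) \frac{15}{178} = - \frac{148065}{178}$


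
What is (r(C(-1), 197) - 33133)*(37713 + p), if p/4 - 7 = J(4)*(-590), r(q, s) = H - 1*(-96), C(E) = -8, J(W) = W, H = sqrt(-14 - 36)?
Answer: -934980137 + 141505*I*sqrt(2) ≈ -9.3498e+8 + 2.0012e+5*I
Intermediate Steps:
H = 5*I*sqrt(2) (H = sqrt(-50) = 5*I*sqrt(2) ≈ 7.0711*I)
r(q, s) = 96 + 5*I*sqrt(2) (r(q, s) = 5*I*sqrt(2) - 1*(-96) = 5*I*sqrt(2) + 96 = 96 + 5*I*sqrt(2))
p = -9412 (p = 28 + 4*(4*(-590)) = 28 + 4*(-2360) = 28 - 9440 = -9412)
(r(C(-1), 197) - 33133)*(37713 + p) = ((96 + 5*I*sqrt(2)) - 33133)*(37713 - 9412) = (-33037 + 5*I*sqrt(2))*28301 = -934980137 + 141505*I*sqrt(2)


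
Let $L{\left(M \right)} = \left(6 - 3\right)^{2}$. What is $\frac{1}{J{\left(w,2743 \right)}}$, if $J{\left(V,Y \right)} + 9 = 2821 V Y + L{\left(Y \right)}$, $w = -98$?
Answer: $- \frac{1}{758324294} \approx -1.3187 \cdot 10^{-9}$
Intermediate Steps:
$L{\left(M \right)} = 9$ ($L{\left(M \right)} = 3^{2} = 9$)
$J{\left(V,Y \right)} = 2821 V Y$ ($J{\left(V,Y \right)} = -9 + \left(2821 V Y + 9\right) = -9 + \left(9 + 2821 V Y\right) = 2821 V Y$)
$\frac{1}{J{\left(w,2743 \right)}} = \frac{1}{2821 \left(-98\right) 2743} = \frac{1}{-758324294} = - \frac{1}{758324294}$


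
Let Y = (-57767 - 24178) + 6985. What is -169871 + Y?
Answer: -244831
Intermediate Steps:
Y = -74960 (Y = -81945 + 6985 = -74960)
-169871 + Y = -169871 - 74960 = -244831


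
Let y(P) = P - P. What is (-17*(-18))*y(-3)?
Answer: 0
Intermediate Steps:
y(P) = 0
(-17*(-18))*y(-3) = -17*(-18)*0 = 306*0 = 0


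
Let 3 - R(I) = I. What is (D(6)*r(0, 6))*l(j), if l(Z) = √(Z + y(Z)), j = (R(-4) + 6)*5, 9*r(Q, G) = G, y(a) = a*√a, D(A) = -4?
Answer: -8*√(65 + 65*√65)/3 ≈ -64.721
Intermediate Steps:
R(I) = 3 - I
y(a) = a^(3/2)
r(Q, G) = G/9
j = 65 (j = ((3 - 1*(-4)) + 6)*5 = ((3 + 4) + 6)*5 = (7 + 6)*5 = 13*5 = 65)
l(Z) = √(Z + Z^(3/2))
(D(6)*r(0, 6))*l(j) = (-4*6/9)*√(65 + 65^(3/2)) = (-4*⅔)*√(65 + 65*√65) = -8*√(65 + 65*√65)/3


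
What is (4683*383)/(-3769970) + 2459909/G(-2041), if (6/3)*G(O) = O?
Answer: -18551226980609/7694508770 ≈ -2411.0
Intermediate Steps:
G(O) = O/2
(4683*383)/(-3769970) + 2459909/G(-2041) = (4683*383)/(-3769970) + 2459909/(((½)*(-2041))) = 1793589*(-1/3769970) + 2459909/(-2041/2) = -1793589/3769970 + 2459909*(-2/2041) = -1793589/3769970 - 4919818/2041 = -18551226980609/7694508770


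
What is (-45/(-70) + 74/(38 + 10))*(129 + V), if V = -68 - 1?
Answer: 1835/14 ≈ 131.07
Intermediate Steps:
V = -69
(-45/(-70) + 74/(38 + 10))*(129 + V) = (-45/(-70) + 74/(38 + 10))*(129 - 69) = (-45*(-1/70) + 74/48)*60 = (9/14 + 74*(1/48))*60 = (9/14 + 37/24)*60 = (367/168)*60 = 1835/14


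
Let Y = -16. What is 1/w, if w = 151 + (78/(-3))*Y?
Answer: 1/567 ≈ 0.0017637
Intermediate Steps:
w = 567 (w = 151 + (78/(-3))*(-16) = 151 + (78*(-1/3))*(-16) = 151 - 26*(-16) = 151 + 416 = 567)
1/w = 1/567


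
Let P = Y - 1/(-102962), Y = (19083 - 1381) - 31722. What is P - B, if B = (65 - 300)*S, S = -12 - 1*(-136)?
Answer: 1556785441/102962 ≈ 15120.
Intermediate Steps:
S = 124 (S = -12 + 136 = 124)
Y = -14020 (Y = 17702 - 31722 = -14020)
B = -29140 (B = (65 - 300)*124 = -235*124 = -29140)
P = -1443527239/102962 (P = -14020 - 1/(-102962) = -14020 - 1*(-1/102962) = -14020 + 1/102962 = -1443527239/102962 ≈ -14020.)
P - B = -1443527239/102962 - 1*(-29140) = -1443527239/102962 + 29140 = 1556785441/102962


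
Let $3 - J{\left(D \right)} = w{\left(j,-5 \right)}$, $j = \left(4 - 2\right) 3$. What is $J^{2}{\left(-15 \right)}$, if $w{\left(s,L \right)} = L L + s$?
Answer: $784$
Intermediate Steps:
$j = 6$ ($j = 2 \cdot 3 = 6$)
$w{\left(s,L \right)} = s + L^{2}$ ($w{\left(s,L \right)} = L^{2} + s = s + L^{2}$)
$J{\left(D \right)} = -28$ ($J{\left(D \right)} = 3 - \left(6 + \left(-5\right)^{2}\right) = 3 - \left(6 + 25\right) = 3 - 31 = -28$)
$J^{2}{\left(-15 \right)} = \left(-28\right)^{2} = 784$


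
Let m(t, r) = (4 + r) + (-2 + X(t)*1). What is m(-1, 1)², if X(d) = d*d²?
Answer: 4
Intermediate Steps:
X(d) = d³
m(t, r) = 2 + r + t³ (m(t, r) = (4 + r) + (-2 + t³*1) = (4 + r) + (-2 + t³) = 2 + r + t³)
m(-1, 1)² = (2 + 1 + (-1)³)² = (2 + 1 - 1)² = 2² = 4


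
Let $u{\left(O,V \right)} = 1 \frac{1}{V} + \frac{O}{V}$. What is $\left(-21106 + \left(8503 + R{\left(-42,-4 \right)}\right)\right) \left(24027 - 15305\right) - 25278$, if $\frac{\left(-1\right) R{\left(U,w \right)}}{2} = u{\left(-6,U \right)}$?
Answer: $- \frac{329852162}{3} \approx -1.0995 \cdot 10^{8}$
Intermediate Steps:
$u{\left(O,V \right)} = \frac{1}{V} + \frac{O}{V}$
$R{\left(U,w \right)} = \frac{10}{U}$ ($R{\left(U,w \right)} = - 2 \frac{1 - 6}{U} = - 2 \frac{1}{U} \left(-5\right) = - 2 \left(- \frac{5}{U}\right) = \frac{10}{U}$)
$\left(-21106 + \left(8503 + R{\left(-42,-4 \right)}\right)\right) \left(24027 - 15305\right) - 25278 = \left(-21106 + \left(8503 + \frac{10}{-42}\right)\right) \left(24027 - 15305\right) - 25278 = \left(-21106 + \left(8503 + 10 \left(- \frac{1}{42}\right)\right)\right) 8722 - 25278 = \left(-21106 + \left(8503 - \frac{5}{21}\right)\right) 8722 - 25278 = \left(-21106 + \frac{178558}{21}\right) 8722 - 25278 = \left(- \frac{264668}{21}\right) 8722 - 25278 = - \frac{329776328}{3} - 25278 = - \frac{329852162}{3}$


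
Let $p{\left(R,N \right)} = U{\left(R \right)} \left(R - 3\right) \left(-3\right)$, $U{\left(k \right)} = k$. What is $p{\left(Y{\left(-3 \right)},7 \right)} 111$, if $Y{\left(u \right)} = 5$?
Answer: $-3330$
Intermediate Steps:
$p{\left(R,N \right)} = - 3 R \left(-3 + R\right)$ ($p{\left(R,N \right)} = R \left(R - 3\right) \left(-3\right) = R \left(-3 + R\right) \left(-3\right) = - 3 R \left(-3 + R\right)$)
$p{\left(Y{\left(-3 \right)},7 \right)} 111 = 3 \cdot 5 \left(3 - 5\right) 111 = 3 \cdot 5 \left(-2\right) 111 = \left(-30\right) 111 = -3330$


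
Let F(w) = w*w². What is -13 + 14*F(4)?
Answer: 883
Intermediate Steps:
F(w) = w³
-13 + 14*F(4) = -13 + 14*4³ = -13 + 14*64 = -13 + 896 = 883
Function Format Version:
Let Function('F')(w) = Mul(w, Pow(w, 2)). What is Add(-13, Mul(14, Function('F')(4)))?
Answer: 883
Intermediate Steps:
Function('F')(w) = Pow(w, 3)
Add(-13, Mul(14, Function('F')(4))) = Add(-13, Mul(14, Pow(4, 3))) = Add(-13, Mul(14, 64)) = Add(-13, 896) = 883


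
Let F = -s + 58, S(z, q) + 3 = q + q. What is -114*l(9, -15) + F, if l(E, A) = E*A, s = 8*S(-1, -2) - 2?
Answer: 15506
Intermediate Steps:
S(z, q) = -3 + 2*q (S(z, q) = -3 + (q + q) = -3 + 2*q)
s = -58 (s = 8*(-3 + 2*(-2)) - 2 = 8*(-3 - 4) - 2 = 8*(-7) - 2 = -56 - 2 = -58)
l(E, A) = A*E
F = 116 (F = -1*(-58) + 58 = 58 + 58 = 116)
-114*l(9, -15) + F = -(-1710)*9 + 116 = -114*(-135) + 116 = 15390 + 116 = 15506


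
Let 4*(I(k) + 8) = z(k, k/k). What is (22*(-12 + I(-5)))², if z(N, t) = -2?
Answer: 203401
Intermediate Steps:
I(k) = -17/2 (I(k) = -8 + (¼)*(-2) = -8 - ½ = -17/2)
(22*(-12 + I(-5)))² = (22*(-12 - 17/2))² = (22*(-41/2))² = (-451)² = 203401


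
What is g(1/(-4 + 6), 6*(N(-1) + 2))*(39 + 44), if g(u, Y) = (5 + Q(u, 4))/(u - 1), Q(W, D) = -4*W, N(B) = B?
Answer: -498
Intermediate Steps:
g(u, Y) = (5 - 4*u)/(-1 + u) (g(u, Y) = (5 - 4*u)/(u - 1) = (5 - 4*u)/(-1 + u))
g(1/(-4 + 6), 6*(N(-1) + 2))*(39 + 44) = ((5 - 4/(-4 + 6))/(-1 + 1/(-4 + 6)))*(39 + 44) = ((5 - 4/2)/(-1 + 1/2))*83 = ((5 - 4*½)/(-1 + ½))*83 = ((5 - 2)/(-½))*83 = -2*3*83 = -6*83 = -498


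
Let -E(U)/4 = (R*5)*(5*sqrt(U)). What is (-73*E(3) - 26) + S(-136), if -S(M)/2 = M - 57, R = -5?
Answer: 360 - 36500*sqrt(3) ≈ -62860.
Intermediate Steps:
E(U) = 500*sqrt(U) (E(U) = -4*(-5*5)*5*sqrt(U) = -(-100)*5*sqrt(U) = -(-500)*sqrt(U) = 500*sqrt(U))
S(M) = 114 - 2*M (S(M) = -2*(M - 57) = -2*(-57 + M) = 114 - 2*M)
(-73*E(3) - 26) + S(-136) = (-36500*sqrt(3) - 26) + (114 - 2*(-136)) = (-36500*sqrt(3) - 26) + (114 + 272) = (-26 - 36500*sqrt(3)) + 386 = 360 - 36500*sqrt(3)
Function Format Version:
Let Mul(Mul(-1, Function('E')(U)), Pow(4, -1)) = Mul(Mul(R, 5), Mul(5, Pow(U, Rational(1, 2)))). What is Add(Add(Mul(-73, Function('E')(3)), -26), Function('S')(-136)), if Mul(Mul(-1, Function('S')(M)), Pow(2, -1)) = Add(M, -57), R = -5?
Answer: Add(360, Mul(-36500, Pow(3, Rational(1, 2)))) ≈ -62860.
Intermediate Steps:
Function('E')(U) = Mul(500, Pow(U, Rational(1, 2))) (Function('E')(U) = Mul(-4, Mul(Mul(-5, 5), Mul(5, Pow(U, Rational(1, 2))))) = Mul(-4, Mul(-25, Mul(5, Pow(U, Rational(1, 2))))) = Mul(-4, Mul(-125, Pow(U, Rational(1, 2)))) = Mul(500, Pow(U, Rational(1, 2))))
Function('S')(M) = Add(114, Mul(-2, M)) (Function('S')(M) = Mul(-2, Add(M, -57)) = Mul(-2, Add(-57, M)) = Add(114, Mul(-2, M)))
Add(Add(Mul(-73, Function('E')(3)), -26), Function('S')(-136)) = Add(Add(Mul(-73, Mul(500, Pow(3, Rational(1, 2)))), -26), Add(114, Mul(-2, -136))) = Add(Add(Mul(-36500, Pow(3, Rational(1, 2))), -26), Add(114, 272)) = Add(Add(-26, Mul(-36500, Pow(3, Rational(1, 2)))), 386) = Add(360, Mul(-36500, Pow(3, Rational(1, 2))))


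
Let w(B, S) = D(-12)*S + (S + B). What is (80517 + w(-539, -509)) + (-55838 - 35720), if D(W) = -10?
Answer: -6999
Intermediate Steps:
w(B, S) = B - 9*S (w(B, S) = -10*S + (S + B) = -10*S + (B + S) = B - 9*S)
(80517 + w(-539, -509)) + (-55838 - 35720) = (80517 + (-539 - 9*(-509))) + (-55838 - 35720) = (80517 + (-539 + 4581)) - 91558 = (80517 + 4042) - 91558 = 84559 - 91558 = -6999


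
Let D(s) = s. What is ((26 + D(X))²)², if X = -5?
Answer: 194481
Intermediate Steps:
((26 + D(X))²)² = ((26 - 5)²)² = (21²)² = 441² = 194481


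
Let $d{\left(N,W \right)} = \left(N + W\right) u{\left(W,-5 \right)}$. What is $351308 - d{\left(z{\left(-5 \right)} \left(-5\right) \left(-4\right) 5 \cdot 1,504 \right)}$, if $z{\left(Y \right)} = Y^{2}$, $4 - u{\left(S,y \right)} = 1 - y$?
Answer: $357316$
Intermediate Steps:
$u{\left(S,y \right)} = 3 + y$ ($u{\left(S,y \right)} = 4 - \left(1 - y\right) = 4 + \left(-1 + y\right) = 3 + y$)
$d{\left(N,W \right)} = - 2 N - 2 W$ ($d{\left(N,W \right)} = \left(N + W\right) \left(3 - 5\right) = \left(N + W\right) \left(-2\right) = - 2 N - 2 W$)
$351308 - d{\left(z{\left(-5 \right)} \left(-5\right) \left(-4\right) 5 \cdot 1,504 \right)} = 351308 - \left(- 2 \left(-5\right)^{2} \left(-5\right) \left(-4\right) 5 \cdot 1 - 1008\right) = 351308 - \left(- 2 \cdot 25 \cdot 20 \cdot 5 \cdot 1 - 1008\right) = 351308 - \left(- 2 \cdot 25 \cdot 100 \cdot 1 - 1008\right) = 351308 - \left(- 2 \cdot 2500 \cdot 1 - 1008\right) = 351308 - \left(\left(-2\right) 2500 - 1008\right) = 351308 - \left(-5000 - 1008\right) = 351308 - -6008 = 351308 + 6008 = 357316$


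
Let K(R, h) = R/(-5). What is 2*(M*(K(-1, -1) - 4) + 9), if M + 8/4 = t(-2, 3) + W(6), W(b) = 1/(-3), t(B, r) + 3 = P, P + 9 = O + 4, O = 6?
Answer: 764/15 ≈ 50.933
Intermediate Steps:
K(R, h) = -R/5 (K(R, h) = R*(-⅕) = -R/5)
P = 1 (P = -9 + (6 + 4) = -9 + 10 = 1)
t(B, r) = -2 (t(B, r) = -3 + 1 = -2)
W(b) = -⅓
M = -13/3 (M = -2 + (-2 - ⅓) = -2 - 7/3 = -13/3 ≈ -4.3333)
2*(M*(K(-1, -1) - 4) + 9) = 2*(-13*(-⅕*(-1) - 4)/3 + 9) = 2*(-13*(⅕ - 4)/3 + 9) = 2*(-13/3*(-19/5) + 9) = 2*(247/15 + 9) = 2*(382/15) = 764/15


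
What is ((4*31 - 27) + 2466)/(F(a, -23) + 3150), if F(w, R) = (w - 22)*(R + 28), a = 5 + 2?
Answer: 2563/3075 ≈ 0.83350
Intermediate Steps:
a = 7
F(w, R) = (-22 + w)*(28 + R)
((4*31 - 27) + 2466)/(F(a, -23) + 3150) = ((4*31 - 27) + 2466)/((-616 - 22*(-23) + 28*7 - 23*7) + 3150) = ((124 - 27) + 2466)/((-616 + 506 + 196 - 161) + 3150) = (97 + 2466)/(-75 + 3150) = 2563/3075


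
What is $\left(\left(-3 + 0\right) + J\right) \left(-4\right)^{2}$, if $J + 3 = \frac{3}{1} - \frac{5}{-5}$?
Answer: $-32$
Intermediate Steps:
$J = 1$ ($J = -3 + \left(\frac{3}{1} - \frac{5}{-5}\right) = -3 + \left(3 \cdot 1 - -1\right) = -3 + \left(3 + 1\right) = -3 + 4 = 1$)
$\left(\left(-3 + 0\right) + J\right) \left(-4\right)^{2} = \left(\left(-3 + 0\right) + 1\right) \left(-4\right)^{2} = \left(-3 + 1\right) 16 = \left(-2\right) 16 = -32$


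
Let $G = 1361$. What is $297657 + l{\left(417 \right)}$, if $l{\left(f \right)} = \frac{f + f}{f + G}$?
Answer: $\frac{264617490}{889} \approx 2.9766 \cdot 10^{5}$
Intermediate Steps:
$l{\left(f \right)} = \frac{2 f}{1361 + f}$ ($l{\left(f \right)} = \frac{f + f}{f + 1361} = \frac{2 f}{1361 + f}$)
$297657 + l{\left(417 \right)} = 297657 + 2 \cdot 417 \frac{1}{1361 + 417} = 297657 + 2 \cdot 417 \cdot \frac{1}{1778} = 297657 + \frac{417}{889} = \frac{264617490}{889}$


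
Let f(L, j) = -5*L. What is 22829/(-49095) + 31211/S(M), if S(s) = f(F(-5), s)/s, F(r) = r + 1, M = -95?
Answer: -29113868171/196380 ≈ -1.4825e+5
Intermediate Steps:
F(r) = 1 + r
S(s) = 20/s (S(s) = (-5*(1 - 5))/s = (-5*(-4))/s = 20/s)
22829/(-49095) + 31211/S(M) = 22829/(-49095) + 31211/((20/(-95))) = 22829*(-1/49095) + 31211/((20*(-1/95))) = -22829/49095 + 31211/(-4/19) = -22829/49095 + 31211*(-19/4) = -22829/49095 - 593009/4 = -29113868171/196380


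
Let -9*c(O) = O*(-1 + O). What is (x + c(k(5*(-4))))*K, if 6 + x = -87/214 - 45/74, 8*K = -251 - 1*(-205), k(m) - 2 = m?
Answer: 4098899/15836 ≈ 258.83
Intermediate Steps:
k(m) = 2 + m
K = -23/4 (K = (-251 - 1*(-205))/8 = (-251 + 205)/8 = (⅛)*(-46) = -23/4 ≈ -5.7500)
c(O) = -O*(-1 + O)/9
x = -27771/3959 (x = -6 + (-87/214 - 45/74) = -6 - 4017/3959 = -27771/3959 ≈ -7.0146)
(x + c(k(5*(-4))))*K = (-27771/3959 + (2 + 5*(-4))*(1 - (2 + 5*(-4)))/9)*(-23/4) = (-27771/3959 + (2 - 20)*(1 - (2 - 20))/9)*(-23/4) = (-27771/3959 + (⅑)*(-18)*(1 - 1*(-18)))*(-23/4) = (-27771/3959 + (⅑)*(-18)*(1 + 18))*(-23/4) = (-27771/3959 + (⅑)*(-18)*19)*(-23/4) = (-27771/3959 - 38)*(-23/4) = -178213/3959*(-23/4) = 4098899/15836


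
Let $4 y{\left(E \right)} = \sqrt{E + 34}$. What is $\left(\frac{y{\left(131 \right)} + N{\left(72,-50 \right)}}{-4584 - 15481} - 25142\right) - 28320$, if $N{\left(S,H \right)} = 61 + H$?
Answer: $- \frac{1072715041}{20065} - \frac{\sqrt{165}}{80260} \approx -53462.0$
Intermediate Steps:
$y{\left(E \right)} = \frac{\sqrt{34 + E}}{4}$ ($y{\left(E \right)} = \frac{\sqrt{E + 34}}{4} = \frac{\sqrt{34 + E}}{4}$)
$\left(\frac{y{\left(131 \right)} + N{\left(72,-50 \right)}}{-4584 - 15481} - 25142\right) - 28320 = \left(\frac{\frac{\sqrt{34 + 131}}{4} + \left(61 - 50\right)}{-4584 - 15481} - 25142\right) - 28320 = \left(\frac{\frac{\sqrt{165}}{4} + 11}{-20065} - 25142\right) - 28320 = \left(\left(11 + \frac{\sqrt{165}}{4}\right) \left(- \frac{1}{20065}\right) - 25142\right) - 28320 = \left(\left(- \frac{11}{20065} - \frac{\sqrt{165}}{80260}\right) - 25142\right) - 28320 = \left(- \frac{504474241}{20065} - \frac{\sqrt{165}}{80260}\right) - 28320 = - \frac{1072715041}{20065} - \frac{\sqrt{165}}{80260}$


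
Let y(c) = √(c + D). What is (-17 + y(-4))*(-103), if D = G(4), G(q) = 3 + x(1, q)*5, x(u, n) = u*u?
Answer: 1545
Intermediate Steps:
x(u, n) = u²
G(q) = 8 (G(q) = 3 + 1²*5 = 3 + 1*5 = 3 + 5 = 8)
D = 8
y(c) = √(8 + c) (y(c) = √(c + 8) = √(8 + c))
(-17 + y(-4))*(-103) = (-17 + √(8 - 4))*(-103) = (-17 + √4)*(-103) = (-17 + 2)*(-103) = -15*(-103) = 1545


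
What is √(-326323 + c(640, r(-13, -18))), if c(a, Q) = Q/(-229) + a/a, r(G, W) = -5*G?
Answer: I*√17112666887/229 ≈ 571.25*I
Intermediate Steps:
c(a, Q) = 1 - Q/229 (c(a, Q) = Q*(-1/229) + 1 = -Q/229 + 1 = 1 - Q/229)
√(-326323 + c(640, r(-13, -18))) = √(-326323 + (1 - (-5)*(-13)/229)) = √(-326323 + (1 - 1/229*65)) = √(-326323 + (1 - 65/229)) = √(-326323 + 164/229) = √(-74727803/229) = I*√17112666887/229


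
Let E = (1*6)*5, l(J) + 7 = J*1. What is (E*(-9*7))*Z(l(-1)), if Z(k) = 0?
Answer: 0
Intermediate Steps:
l(J) = -7 + J (l(J) = -7 + J*1 = -7 + J)
E = 30 (E = 6*5 = 30)
(E*(-9*7))*Z(l(-1)) = (30*(-9*7))*0 = (30*(-63))*0 = -1890*0 = 0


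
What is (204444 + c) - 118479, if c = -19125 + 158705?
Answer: 225545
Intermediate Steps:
c = 139580
(204444 + c) - 118479 = (204444 + 139580) - 118479 = 344024 - 118479 = 225545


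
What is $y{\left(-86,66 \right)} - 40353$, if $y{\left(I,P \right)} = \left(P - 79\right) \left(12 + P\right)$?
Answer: $-41367$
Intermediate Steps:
$y{\left(I,P \right)} = \left(-79 + P\right) \left(12 + P\right)$
$y{\left(-86,66 \right)} - 40353 = \left(-948 + 66^{2} - 4422\right) - 40353 = \left(-948 + 4356 - 4422\right) - 40353 = -1014 - 40353 = -41367$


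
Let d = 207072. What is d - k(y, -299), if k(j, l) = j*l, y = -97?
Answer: 178069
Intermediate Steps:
d - k(y, -299) = 207072 - (-97)*(-299) = 207072 - 1*29003 = 207072 - 29003 = 178069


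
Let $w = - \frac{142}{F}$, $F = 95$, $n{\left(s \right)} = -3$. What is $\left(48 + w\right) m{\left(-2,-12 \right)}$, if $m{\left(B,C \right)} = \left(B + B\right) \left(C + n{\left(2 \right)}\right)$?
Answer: $\frac{53016}{19} \approx 2790.3$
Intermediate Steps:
$m{\left(B,C \right)} = 2 B \left(-3 + C\right)$ ($m{\left(B,C \right)} = \left(B + B\right) \left(C - 3\right) = 2 B \left(-3 + C\right)$)
$w = - \frac{142}{95} \approx -1.4947$
$\left(48 + w\right) m{\left(-2,-12 \right)} = \left(48 - \frac{142}{95}\right) 2 \left(-2\right) \left(-3 - 12\right) = \frac{4418 \cdot 2 \left(-2\right) \left(-15\right)}{95} = \frac{4418}{95} \cdot 60 = \frac{53016}{19}$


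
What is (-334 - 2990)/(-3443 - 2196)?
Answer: 3324/5639 ≈ 0.58947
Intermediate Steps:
(-334 - 2990)/(-3443 - 2196) = -3324/(-5639) = -3324*(-1/5639) = 3324/5639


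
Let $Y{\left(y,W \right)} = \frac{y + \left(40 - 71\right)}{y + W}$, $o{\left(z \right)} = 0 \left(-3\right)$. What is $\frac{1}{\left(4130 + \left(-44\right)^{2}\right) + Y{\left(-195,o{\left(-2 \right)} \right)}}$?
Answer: $\frac{195}{1183096} \approx 0.00016482$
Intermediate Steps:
$o{\left(z \right)} = 0$
$Y{\left(y,W \right)} = \frac{-31 + y}{W + y}$ ($Y{\left(y,W \right)} = \frac{y + \left(40 - 71\right)}{W + y} = \frac{y - 31}{W + y} = \frac{-31 + y}{W + y}$)
$\frac{1}{\left(4130 + \left(-44\right)^{2}\right) + Y{\left(-195,o{\left(-2 \right)} \right)}} = \frac{1}{\left(4130 + \left(-44\right)^{2}\right) + \frac{-31 - 195}{0 - 195}} = \frac{1}{\left(4130 + 1936\right) + \frac{1}{-195} \left(-226\right)} = \frac{1}{6066 - - \frac{226}{195}} = \frac{1}{6066 + \frac{226}{195}} = \frac{1}{\frac{1183096}{195}} = \frac{195}{1183096}$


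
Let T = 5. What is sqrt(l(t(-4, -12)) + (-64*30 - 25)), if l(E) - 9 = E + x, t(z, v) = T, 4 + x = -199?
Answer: I*sqrt(2134) ≈ 46.195*I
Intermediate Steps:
x = -203 (x = -4 - 199 = -203)
t(z, v) = 5
l(E) = -194 + E (l(E) = 9 + (E - 203) = 9 + (-203 + E) = -194 + E)
sqrt(l(t(-4, -12)) + (-64*30 - 25)) = sqrt((-194 + 5) + (-64*30 - 25)) = sqrt(-189 + (-1920 - 25)) = sqrt(-189 - 1945) = sqrt(-2134) = I*sqrt(2134)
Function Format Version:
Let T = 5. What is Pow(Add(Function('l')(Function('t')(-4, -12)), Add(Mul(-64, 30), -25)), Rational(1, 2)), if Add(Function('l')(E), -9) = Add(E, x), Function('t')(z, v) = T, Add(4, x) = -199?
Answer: Mul(I, Pow(2134, Rational(1, 2))) ≈ Mul(46.195, I)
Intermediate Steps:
x = -203 (x = Add(-4, -199) = -203)
Function('t')(z, v) = 5
Function('l')(E) = Add(-194, E) (Function('l')(E) = Add(9, Add(E, -203)) = Add(9, Add(-203, E)) = Add(-194, E))
Pow(Add(Function('l')(Function('t')(-4, -12)), Add(Mul(-64, 30), -25)), Rational(1, 2)) = Pow(Add(Add(-194, 5), Add(Mul(-64, 30), -25)), Rational(1, 2)) = Pow(Add(-189, Add(-1920, -25)), Rational(1, 2)) = Pow(Add(-189, -1945), Rational(1, 2)) = Pow(-2134, Rational(1, 2)) = Mul(I, Pow(2134, Rational(1, 2)))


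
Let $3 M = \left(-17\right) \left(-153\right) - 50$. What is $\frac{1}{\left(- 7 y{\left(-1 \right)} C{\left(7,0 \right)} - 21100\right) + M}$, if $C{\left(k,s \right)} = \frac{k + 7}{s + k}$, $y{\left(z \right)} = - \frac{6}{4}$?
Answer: $- \frac{3}{60686} \approx -4.9435 \cdot 10^{-5}$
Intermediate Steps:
$y{\left(z \right)} = - \frac{3}{2}$ ($y{\left(z \right)} = \left(-6\right) \frac{1}{4} = - \frac{3}{2}$)
$C{\left(k,s \right)} = \frac{7 + k}{k + s}$
$M = \frac{2551}{3}$ ($M = \frac{\left(-17\right) \left(-153\right) - 50}{3} = \frac{2601 - 50}{3} = \frac{1}{3} \cdot 2551 = \frac{2551}{3} \approx 850.33$)
$\frac{1}{\left(- 7 y{\left(-1 \right)} C{\left(7,0 \right)} - 21100\right) + M} = \frac{1}{\left(\left(-7\right) \left(- \frac{3}{2}\right) \frac{7 + 7}{7 + 0} - 21100\right) + \frac{2551}{3}} = \frac{1}{\left(\frac{21 \cdot \frac{1}{7} \cdot 14}{2} - 21100\right) + \frac{2551}{3}} = \frac{1}{\left(\frac{21}{2} \cdot 2 - 21100\right) + \frac{2551}{3}} = \frac{1}{\left(21 - 21100\right) + \frac{2551}{3}} = \frac{1}{-21079 + \frac{2551}{3}} = \frac{1}{- \frac{60686}{3}} = - \frac{3}{60686}$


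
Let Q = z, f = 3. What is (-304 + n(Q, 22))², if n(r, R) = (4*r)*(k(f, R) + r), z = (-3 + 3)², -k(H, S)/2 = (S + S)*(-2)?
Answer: 92416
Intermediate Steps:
k(H, S) = 8*S (k(H, S) = -2*(S + S)*(-2) = -2*2*S*(-2) = -(-8)*S = 8*S)
z = 0 (z = 0² = 0)
Q = 0
n(r, R) = 4*r*(r + 8*R) (n(r, R) = (4*r)*(8*R + r) = (4*r)*(r + 8*R) = 4*r*(r + 8*R))
(-304 + n(Q, 22))² = (-304 + 4*0*(0 + 8*22))² = (-304 + 4*0*(0 + 176))² = (-304 + 4*0*176)² = (-304 + 0)² = (-304)² = 92416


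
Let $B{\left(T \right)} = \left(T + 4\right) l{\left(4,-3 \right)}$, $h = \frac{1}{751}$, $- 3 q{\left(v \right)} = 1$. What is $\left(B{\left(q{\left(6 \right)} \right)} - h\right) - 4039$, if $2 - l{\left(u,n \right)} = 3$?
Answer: $- \frac{9108131}{2253} \approx -4042.7$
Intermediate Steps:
$l{\left(u,n \right)} = -1$ ($l{\left(u,n \right)} = 2 - 3 = -1$)
$q{\left(v \right)} = - \frac{1}{3}$ ($q{\left(v \right)} = \left(- \frac{1}{3}\right) 1 = - \frac{1}{3}$)
$h = \frac{1}{751} \approx 0.0013316$
$B{\left(T \right)} = -4 - T$ ($B{\left(T \right)} = \left(T + 4\right) \left(-1\right) = \left(4 + T\right) \left(-1\right) = -4 - T$)
$\left(B{\left(q{\left(6 \right)} \right)} - h\right) - 4039 = \left(\left(-4 - - \frac{1}{3}\right) - \frac{1}{751}\right) - 4039 = \left(\left(-4 + \frac{1}{3}\right) - \frac{1}{751}\right) - 4039 = \left(- \frac{11}{3} - \frac{1}{751}\right) - 4039 = - \frac{8264}{2253} - 4039 = - \frac{9108131}{2253}$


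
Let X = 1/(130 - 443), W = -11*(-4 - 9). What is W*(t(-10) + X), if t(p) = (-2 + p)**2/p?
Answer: -3223363/1565 ≈ -2059.7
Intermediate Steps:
W = 143 (W = -11*(-13) = 143)
X = -1/313 (X = 1/(-313) = -1/313 ≈ -0.0031949)
t(p) = (-2 + p)**2/p
W*(t(-10) + X) = 143*((-2 - 10)**2/(-10) - 1/313) = 143*(-1/10*(-12)**2 - 1/313) = 143*(-1/10*144 - 1/313) = 143*(-72/5 - 1/313) = 143*(-22541/1565) = -3223363/1565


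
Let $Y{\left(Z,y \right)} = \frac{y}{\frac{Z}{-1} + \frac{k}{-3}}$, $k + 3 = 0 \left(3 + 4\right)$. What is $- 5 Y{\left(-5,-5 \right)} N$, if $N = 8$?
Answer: $\frac{100}{3} \approx 33.333$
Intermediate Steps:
$k = -3$ ($k = -3 + 0 \left(3 + 4\right) = -3 + 0 \cdot 7 = -3 + 0 = -3$)
$Y{\left(Z,y \right)} = \frac{y}{1 - Z}$ ($Y{\left(Z,y \right)} = \frac{y}{\frac{Z}{-1} - \frac{3}{-3}} = \frac{y}{Z \left(-1\right) - -1} = \frac{y}{- Z + 1} = \frac{y}{1 - Z}$)
$- 5 Y{\left(-5,-5 \right)} N = - 5 \left(\left(-1\right) \left(-5\right) \frac{1}{-1 - 5}\right) 8 = - 5 \left(\left(-1\right) \left(-5\right) \frac{1}{-6}\right) 8 = - 5 \left(\left(-1\right) \left(-5\right) \left(- \frac{1}{6}\right)\right) 8 = \left(-5\right) \left(- \frac{5}{6}\right) 8 = \frac{25}{6} \cdot 8 = \frac{100}{3}$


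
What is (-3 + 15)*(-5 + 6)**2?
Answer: 12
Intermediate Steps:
(-3 + 15)*(-5 + 6)**2 = 12*1**2 = 12*1 = 12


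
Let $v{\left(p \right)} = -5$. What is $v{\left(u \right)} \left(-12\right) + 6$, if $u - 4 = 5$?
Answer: $66$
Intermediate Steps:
$u = 9$ ($u = 4 + 5 = 9$)
$v{\left(u \right)} \left(-12\right) + 6 = \left(-5\right) \left(-12\right) + 6 = 60 + 6 = 66$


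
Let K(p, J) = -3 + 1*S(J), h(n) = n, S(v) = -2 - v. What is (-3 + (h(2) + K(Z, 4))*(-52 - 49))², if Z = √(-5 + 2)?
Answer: 495616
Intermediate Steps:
Z = I*√3 (Z = √(-3) = I*√3 ≈ 1.732*I)
K(p, J) = -5 - J (K(p, J) = -3 + 1*(-2 - J) = -3 + (-2 - J) = -5 - J)
(-3 + (h(2) + K(Z, 4))*(-52 - 49))² = (-3 + (2 + (-5 - 1*4))*(-52 - 49))² = (-3 + (2 + (-5 - 4))*(-101))² = (-3 + (2 - 9)*(-101))² = (-3 - 7*(-101))² = (-3 + 707)² = 704² = 495616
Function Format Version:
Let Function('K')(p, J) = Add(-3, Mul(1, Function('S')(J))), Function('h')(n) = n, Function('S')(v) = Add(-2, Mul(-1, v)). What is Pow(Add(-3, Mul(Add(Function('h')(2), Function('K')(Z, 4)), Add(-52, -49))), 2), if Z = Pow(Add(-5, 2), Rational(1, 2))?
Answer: 495616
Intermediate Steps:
Z = Mul(I, Pow(3, Rational(1, 2))) (Z = Pow(-3, Rational(1, 2)) = Mul(I, Pow(3, Rational(1, 2))) ≈ Mul(1.7320, I))
Function('K')(p, J) = Add(-5, Mul(-1, J)) (Function('K')(p, J) = Add(-3, Mul(1, Add(-2, Mul(-1, J)))) = Add(-3, Add(-2, Mul(-1, J))) = Add(-5, Mul(-1, J)))
Pow(Add(-3, Mul(Add(Function('h')(2), Function('K')(Z, 4)), Add(-52, -49))), 2) = Pow(Add(-3, Mul(Add(2, Add(-5, Mul(-1, 4))), Add(-52, -49))), 2) = Pow(Add(-3, Mul(Add(2, Add(-5, -4)), -101)), 2) = Pow(Add(-3, Mul(Add(2, -9), -101)), 2) = Pow(Add(-3, Mul(-7, -101)), 2) = Pow(Add(-3, 707), 2) = Pow(704, 2) = 495616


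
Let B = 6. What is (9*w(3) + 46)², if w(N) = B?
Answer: 10000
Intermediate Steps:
w(N) = 6
(9*w(3) + 46)² = (9*6 + 46)² = (54 + 46)² = 100² = 10000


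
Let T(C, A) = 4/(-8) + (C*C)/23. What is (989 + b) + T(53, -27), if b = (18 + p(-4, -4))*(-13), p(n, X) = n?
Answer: 42717/46 ≈ 928.63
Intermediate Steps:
T(C, A) = -1/2 + C**2/23 (T(C, A) = 4*(-1/8) + C**2*(1/23) = -1/2 + C**2/23)
b = -182 (b = (18 - 4)*(-13) = 14*(-13) = -182)
(989 + b) + T(53, -27) = (989 - 182) + (-1/2 + (1/23)*53**2) = 807 + (-1/2 + (1/23)*2809) = 807 + (-1/2 + 2809/23) = 807 + 5595/46 = 42717/46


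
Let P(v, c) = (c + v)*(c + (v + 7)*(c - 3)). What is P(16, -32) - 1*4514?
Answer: 8878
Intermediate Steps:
P(v, c) = (c + v)*(c + (-3 + c)*(7 + v)) (P(v, c) = (c + v)*(c + (7 + v)*(-3 + c)) = (c + v)*(c + (-3 + c)*(7 + v)))
P(16, -32) - 1*4514 = (-21*(-32) - 21*16 - 3*16² + 8*(-32)² - 32*16² + 16*(-32)² + 5*(-32)*16) - 1*4514 = (672 - 336 - 3*256 + 8*1024 - 32*256 + 16*1024 - 2560) - 4514 = (672 - 336 - 768 + 8192 - 8192 + 16384 - 2560) - 4514 = 13392 - 4514 = 8878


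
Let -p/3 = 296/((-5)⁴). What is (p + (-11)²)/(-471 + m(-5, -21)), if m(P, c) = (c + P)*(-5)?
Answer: -74737/213125 ≈ -0.35067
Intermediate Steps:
m(P, c) = -5*P - 5*c (m(P, c) = (P + c)*(-5) = -5*P - 5*c)
p = -888/625 (p = -888/((-5)⁴) = -888/625 ≈ -1.4208)
(p + (-11)²)/(-471 + m(-5, -21)) = (-888/625 + (-11)²)/(-471 + (-5*(-5) - 5*(-21))) = (-888/625 + 121)/(-471 + (25 + 105)) = 74737/(625*(-471 + 130)) = (74737/625)/(-341) = (74737/625)*(-1/341) = -74737/213125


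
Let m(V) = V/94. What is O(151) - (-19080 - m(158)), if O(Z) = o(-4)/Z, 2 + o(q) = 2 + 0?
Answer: 896839/47 ≈ 19082.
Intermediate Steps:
o(q) = 0 (o(q) = -2 + (2 + 0) = -2 + 2 = 0)
m(V) = V/94 (m(V) = V*(1/94) = V/94)
O(Z) = 0 (O(Z) = 0/Z = 0)
O(151) - (-19080 - m(158)) = 0 - (-19080 - 158/94) = 0 - (-19080 - 1*79/47) = 0 - (-19080 - 79/47) = 0 - 1*(-896839/47) = 0 + 896839/47 = 896839/47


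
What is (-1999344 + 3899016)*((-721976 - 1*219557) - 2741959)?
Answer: -6997426614624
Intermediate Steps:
(-1999344 + 3899016)*((-721976 - 1*219557) - 2741959) = 1899672*((-721976 - 219557) - 2741959) = 1899672*(-941533 - 2741959) = 1899672*(-3683492) = -6997426614624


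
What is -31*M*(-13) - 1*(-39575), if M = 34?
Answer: 53277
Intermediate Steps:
-31*M*(-13) - 1*(-39575) = -31*34*(-13) - 1*(-39575) = -1054*(-13) + 39575 = 13702 + 39575 = 53277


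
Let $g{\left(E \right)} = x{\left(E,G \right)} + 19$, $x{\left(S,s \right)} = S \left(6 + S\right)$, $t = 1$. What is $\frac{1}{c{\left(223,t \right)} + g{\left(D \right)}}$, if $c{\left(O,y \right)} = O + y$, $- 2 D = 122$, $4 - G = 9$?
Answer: $\frac{1}{3598} \approx 0.00027793$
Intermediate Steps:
$G = -5$ ($G = 4 - 9 = -5$)
$D = -61$ ($D = \left(- \frac{1}{2}\right) 122 = -61$)
$g{\left(E \right)} = 19 + E \left(6 + E\right)$ ($g{\left(E \right)} = E \left(6 + E\right) + 19 = 19 + E \left(6 + E\right)$)
$\frac{1}{c{\left(223,t \right)} + g{\left(D \right)}} = \frac{1}{\left(223 + 1\right) - \left(-19 + 61 \left(6 - 61\right)\right)} = \frac{1}{224 + \left(19 - -3355\right)} = \frac{1}{224 + \left(19 + 3355\right)} = \frac{1}{224 + 3374} = \frac{1}{3598}$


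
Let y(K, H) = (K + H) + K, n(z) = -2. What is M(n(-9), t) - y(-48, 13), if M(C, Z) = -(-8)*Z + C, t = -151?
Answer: -1127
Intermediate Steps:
M(C, Z) = C + 8*Z (M(C, Z) = 8*Z + C = C + 8*Z)
y(K, H) = H + 2*K (y(K, H) = (H + K) + K = H + 2*K)
M(n(-9), t) - y(-48, 13) = (-2 + 8*(-151)) - (13 + 2*(-48)) = (-2 - 1208) - (13 - 96) = -1210 - 1*(-83) = -1210 + 83 = -1127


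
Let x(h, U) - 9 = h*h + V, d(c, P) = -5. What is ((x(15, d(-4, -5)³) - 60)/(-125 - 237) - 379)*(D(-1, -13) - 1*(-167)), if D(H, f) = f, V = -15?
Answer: -10576489/181 ≈ -58434.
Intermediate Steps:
x(h, U) = -6 + h² (x(h, U) = 9 + (h*h - 15) = 9 + (h² - 15) = 9 + (-15 + h²) = -6 + h²)
((x(15, d(-4, -5)³) - 60)/(-125 - 237) - 379)*(D(-1, -13) - 1*(-167)) = (((-6 + 15²) - 60)/(-125 - 237) - 379)*(-13 - 1*(-167)) = (((-6 + 225) - 60)/(-362) - 379)*(-13 + 167) = ((219 - 60)*(-1/362) - 379)*154 = (159*(-1/362) - 379)*154 = (-159/362 - 379)*154 = -137357/362*154 = -10576489/181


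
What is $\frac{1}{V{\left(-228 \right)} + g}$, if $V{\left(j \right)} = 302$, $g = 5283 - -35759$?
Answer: $\frac{1}{41344} \approx 2.4187 \cdot 10^{-5}$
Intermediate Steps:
$g = 41042$ ($g = 5283 + 35759 = 41042$)
$\frac{1}{V{\left(-228 \right)} + g} = \frac{1}{302 + 41042} = \frac{1}{41344}$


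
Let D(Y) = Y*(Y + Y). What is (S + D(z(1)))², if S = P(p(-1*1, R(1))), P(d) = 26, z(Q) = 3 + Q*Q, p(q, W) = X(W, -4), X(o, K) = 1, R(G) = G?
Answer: 3364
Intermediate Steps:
p(q, W) = 1
z(Q) = 3 + Q²
S = 26
D(Y) = 2*Y² (D(Y) = Y*(2*Y) = 2*Y²)
(S + D(z(1)))² = (26 + 2*(3 + 1²)²)² = (26 + 2*(3 + 1)²)² = (26 + 2*4²)² = (26 + 2*16)² = (26 + 32)² = 58² = 3364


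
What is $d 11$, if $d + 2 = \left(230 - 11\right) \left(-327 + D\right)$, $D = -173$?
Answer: $-1204522$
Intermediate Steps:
$d = -109502$ ($d = -2 + \left(230 - 11\right) \left(-327 - 173\right) = -2 + 219 \left(-500\right) = -2 - 109500 = -109502$)
$d 11 = \left(-109502\right) 11 = -1204522$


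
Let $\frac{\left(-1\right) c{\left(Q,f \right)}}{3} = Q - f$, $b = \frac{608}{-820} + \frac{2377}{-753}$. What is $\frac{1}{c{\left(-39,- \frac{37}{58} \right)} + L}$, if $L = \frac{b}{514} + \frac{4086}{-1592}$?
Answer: $\frac{915783946620}{103036720027793} \approx 0.0088879$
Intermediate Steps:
$b = - \frac{601741}{154365}$ ($b = 608 \left(- \frac{1}{820}\right) + 2377 \left(- \frac{1}{753}\right) = - \frac{152}{205} - \frac{2377}{753} = - \frac{601741}{154365} \approx -3.8982$)
$c{\left(Q,f \right)} = - 3 Q + 3 f$ ($c{\left(Q,f \right)} = - 3 \left(Q - f\right) = - 3 Q + 3 f$)
$L = - \frac{81288990533}{31578756780}$ ($L = - \frac{601741}{154365 \cdot 514} + \frac{4086}{-1592} = \left(- \frac{601741}{154365}\right) \frac{1}{514} + 4086 \left(- \frac{1}{1592}\right) = - \frac{601741}{79343610} - \frac{2043}{796} = - \frac{81288990533}{31578756780} \approx -2.5742$)
$\frac{1}{c{\left(-39,- \frac{37}{58} \right)} + L} = \frac{1}{\left(\left(-3\right) \left(-39\right) + 3 \left(- \frac{37}{58}\right)\right) - \frac{81288990533}{31578756780}} = \frac{1}{\left(117 + 3 \left(\left(-37\right) \frac{1}{58}\right)\right) - \frac{81288990533}{31578756780}} = \frac{1}{\left(117 + 3 \left(- \frac{37}{58}\right)\right) - \frac{81288990533}{31578756780}} = \frac{1}{\left(117 - \frac{111}{58}\right) - \frac{81288990533}{31578756780}} = \frac{1}{\frac{6675}{58} - \frac{81288990533}{31578756780}} = \frac{1}{\frac{103036720027793}{915783946620}} = \frac{915783946620}{103036720027793}$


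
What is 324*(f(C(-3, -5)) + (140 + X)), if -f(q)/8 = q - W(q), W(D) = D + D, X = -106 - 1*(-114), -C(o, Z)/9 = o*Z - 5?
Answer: -185328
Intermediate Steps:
C(o, Z) = 45 - 9*Z*o (C(o, Z) = -9*(o*Z - 5) = -9*(Z*o - 5) = -9*(-5 + Z*o) = 45 - 9*Z*o)
X = 8 (X = -106 + 114 = 8)
W(D) = 2*D
f(q) = 8*q (f(q) = -8*(q - 2*q) = -(-8)*q = 8*q)
324*(f(C(-3, -5)) + (140 + X)) = 324*(8*(45 - 9*(-5)*(-3)) + (140 + 8)) = 324*(8*(45 - 135) + 148) = 324*(8*(-90) + 148) = 324*(-720 + 148) = 324*(-572) = -185328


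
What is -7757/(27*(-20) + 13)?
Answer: 7757/527 ≈ 14.719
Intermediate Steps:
-7757/(27*(-20) + 13) = -7757/(-540 + 13) = -7757/(-527) = -7757*(-1/527) = 7757/527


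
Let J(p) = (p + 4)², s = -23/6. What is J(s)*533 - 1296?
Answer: -46123/36 ≈ -1281.2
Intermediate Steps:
s = -23/6 (s = -23*⅙ = -23/6 ≈ -3.8333)
J(p) = (4 + p)²
J(s)*533 - 1296 = (4 - 23/6)²*533 - 1296 = (⅙)²*533 - 1296 = (1/36)*533 - 1296 = 533/36 - 1296 = -46123/36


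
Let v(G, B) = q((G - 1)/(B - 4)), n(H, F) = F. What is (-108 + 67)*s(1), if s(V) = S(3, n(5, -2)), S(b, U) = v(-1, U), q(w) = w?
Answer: -41/3 ≈ -13.667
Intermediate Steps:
v(G, B) = (-1 + G)/(-4 + B) (v(G, B) = (G - 1)/(B - 4) = (-1 + G)/(-4 + B))
S(b, U) = -2/(-4 + U) (S(b, U) = (-1 - 1)/(-4 + U) = -2/(-4 + U))
s(V) = ⅓ (s(V) = -2/(-4 - 2) = -2/(-6) = -2*(-⅙) = ⅓)
(-108 + 67)*s(1) = (-108 + 67)*(⅓) = -41*⅓ = -41/3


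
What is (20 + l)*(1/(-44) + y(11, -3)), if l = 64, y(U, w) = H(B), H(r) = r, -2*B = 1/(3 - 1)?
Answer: -252/11 ≈ -22.909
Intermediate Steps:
B = -¼ (B = -1/(2*(3 - 1)) = -½/2 = -½*½ = -¼ ≈ -0.25000)
y(U, w) = -¼
(20 + l)*(1/(-44) + y(11, -3)) = (20 + 64)*(1/(-44) - ¼) = 84*(-1/44 - ¼) = 84*(-3/11) = -252/11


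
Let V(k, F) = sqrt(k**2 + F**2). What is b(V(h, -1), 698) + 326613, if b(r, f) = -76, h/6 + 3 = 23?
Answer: 326537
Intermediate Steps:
h = 120 (h = -18 + 6*23 = -18 + 138 = 120)
V(k, F) = sqrt(F**2 + k**2)
b(V(h, -1), 698) + 326613 = -76 + 326613 = 326537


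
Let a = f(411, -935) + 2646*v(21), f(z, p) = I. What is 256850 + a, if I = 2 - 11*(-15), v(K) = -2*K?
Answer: 145885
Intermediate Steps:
I = 167 (I = 2 + 165 = 167)
f(z, p) = 167
a = -110965 (a = 167 + 2646*(-2*21) = 167 + 2646*(-42) = 167 - 111132 = -110965)
256850 + a = 256850 - 110965 = 145885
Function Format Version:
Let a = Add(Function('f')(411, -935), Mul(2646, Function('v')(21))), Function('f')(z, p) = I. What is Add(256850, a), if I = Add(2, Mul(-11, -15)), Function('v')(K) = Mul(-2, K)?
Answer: 145885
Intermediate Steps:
I = 167 (I = Add(2, 165) = 167)
Function('f')(z, p) = 167
a = -110965 (a = Add(167, Mul(2646, Mul(-2, 21))) = Add(167, Mul(2646, -42)) = Add(167, -111132) = -110965)
Add(256850, a) = Add(256850, -110965) = 145885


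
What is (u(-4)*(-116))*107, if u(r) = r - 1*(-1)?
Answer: 37236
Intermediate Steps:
u(r) = 1 + r (u(r) = r + 1 = 1 + r)
(u(-4)*(-116))*107 = ((1 - 4)*(-116))*107 = -3*(-116)*107 = 348*107 = 37236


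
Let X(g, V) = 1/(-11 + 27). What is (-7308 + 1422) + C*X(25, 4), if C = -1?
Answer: -94177/16 ≈ -5886.1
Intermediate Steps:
X(g, V) = 1/16
(-7308 + 1422) + C*X(25, 4) = (-7308 + 1422) - 1*1/16 = -5886 - 1/16 = -94177/16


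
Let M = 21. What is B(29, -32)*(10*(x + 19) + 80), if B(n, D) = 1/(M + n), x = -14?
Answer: 13/5 ≈ 2.6000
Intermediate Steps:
B(n, D) = 1/(21 + n)
B(29, -32)*(10*(x + 19) + 80) = (10*(-14 + 19) + 80)/(21 + 29) = (10*5 + 80)/50 = (50 + 80)/50 = (1/50)*130 = 13/5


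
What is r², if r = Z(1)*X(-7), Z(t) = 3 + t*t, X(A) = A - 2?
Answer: 1296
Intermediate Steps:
X(A) = -2 + A
Z(t) = 3 + t²
r = -36 (r = (3 + 1²)*(-2 - 7) = (3 + 1)*(-9) = 4*(-9) = -36)
r² = (-36)² = 1296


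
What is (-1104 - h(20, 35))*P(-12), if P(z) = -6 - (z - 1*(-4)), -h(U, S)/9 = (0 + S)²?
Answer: 19842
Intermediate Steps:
h(U, S) = -9*S² (h(U, S) = -9*(0 + S)² = -9*S²)
P(z) = -10 - z (P(z) = -6 - (z + 4) = -6 - (4 + z) = -6 + (-4 - z) = -10 - z)
(-1104 - h(20, 35))*P(-12) = (-1104 - (-9)*35²)*(-10 - 1*(-12)) = (-1104 - (-9)*1225)*(-10 + 12) = (-1104 - 1*(-11025))*2 = (-1104 + 11025)*2 = 9921*2 = 19842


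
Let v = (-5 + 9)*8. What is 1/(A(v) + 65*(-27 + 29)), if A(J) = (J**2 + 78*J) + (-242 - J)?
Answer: 1/3376 ≈ 0.00029621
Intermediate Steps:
v = 32 (v = 4*8 = 32)
A(J) = -242 + J**2 + 77*J
1/(A(v) + 65*(-27 + 29)) = 1/((-242 + 32**2 + 77*32) + 65*(-27 + 29)) = 1/((-242 + 1024 + 2464) + 65*2) = 1/(3246 + 130) = 1/3376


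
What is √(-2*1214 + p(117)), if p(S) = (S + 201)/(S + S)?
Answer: I*√3690921/39 ≈ 49.261*I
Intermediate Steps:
p(S) = (201 + S)/(2*S) (p(S) = (201 + S)/((2*S)) = (201 + S)*(1/(2*S)) = (201 + S)/(2*S))
√(-2*1214 + p(117)) = √(-2*1214 + (½)*(201 + 117)/117) = √(-2428 + (½)*(1/117)*318) = √(-2428 + 53/39) = √(-94639/39) = I*√3690921/39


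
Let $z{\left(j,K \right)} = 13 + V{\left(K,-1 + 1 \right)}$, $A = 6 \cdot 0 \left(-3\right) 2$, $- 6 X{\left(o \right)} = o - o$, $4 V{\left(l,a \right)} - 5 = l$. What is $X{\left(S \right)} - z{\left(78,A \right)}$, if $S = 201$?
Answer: $- \frac{57}{4} \approx -14.25$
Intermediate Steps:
$V{\left(l,a \right)} = \frac{5}{4} + \frac{l}{4}$
$X{\left(o \right)} = 0$ ($X{\left(o \right)} = - \frac{o - o}{6} = \left(- \frac{1}{6}\right) 0 = 0$)
$A = 0$ ($A = 0 \left(-3\right) 2 = 0 \cdot 2 = 0$)
$z{\left(j,K \right)} = \frac{57}{4} + \frac{K}{4}$ ($z{\left(j,K \right)} = 13 + \left(\frac{5}{4} + \frac{K}{4}\right) = \frac{57}{4} + \frac{K}{4}$)
$X{\left(S \right)} - z{\left(78,A \right)} = 0 - \left(\frac{57}{4} + \frac{1}{4} \cdot 0\right) = 0 - \left(\frac{57}{4} + 0\right) = 0 - \frac{57}{4} = - \frac{57}{4}$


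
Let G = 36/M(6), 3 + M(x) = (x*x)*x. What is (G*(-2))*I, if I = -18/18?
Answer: 24/71 ≈ 0.33803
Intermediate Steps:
M(x) = -3 + x³ (M(x) = -3 + (x*x)*x = -3 + x²*x = -3 + x³)
G = 12/71 (G = 36/(-3 + 6³) = 36/(-3 + 216) = 36/213 = 36*(1/213) = 12/71 ≈ 0.16901)
I = -1 (I = -18*1/18 = -1)
(G*(-2))*I = ((12/71)*(-2))*(-1) = -24/71*(-1) = 24/71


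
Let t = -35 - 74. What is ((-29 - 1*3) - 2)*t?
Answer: 3706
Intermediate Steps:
t = -109
((-29 - 1*3) - 2)*t = ((-29 - 1*3) - 2)*(-109) = ((-29 - 3) - 2)*(-109) = (-32 - 2)*(-109) = -34*(-109) = 3706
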